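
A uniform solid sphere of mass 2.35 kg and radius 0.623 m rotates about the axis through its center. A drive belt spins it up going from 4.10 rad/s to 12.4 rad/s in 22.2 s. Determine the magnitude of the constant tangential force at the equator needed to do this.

F ≈ 0.219 N

I = (2/5)MR² = (2/5)(2.35)(0.623)² = 0.3648 kg·m².
α = Δω/Δt = (12.4 − 4.10)/22.2 = 0.3739 rad/s².
The required torque is τ = Iα = (0.3648)(0.3739) = 0.1364 N·m.
A tangential force at the equator gives τ = FR, so F = τ/R = 0.1364/0.623 = 0.2189 N.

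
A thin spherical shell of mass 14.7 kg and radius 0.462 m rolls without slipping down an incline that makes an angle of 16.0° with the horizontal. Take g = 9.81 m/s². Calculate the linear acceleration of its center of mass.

Translation along the incline: Mg sinθ − f = Ma.
Rotation about the center: fR = Iα with I = (2/3)MR². No-slip gives a = αR, so f = (I/R²)a = (2/3)M a.
Substituting: Mg sinθ = (1 + 0.6667)Ma, so a = g sinθ/(1 + 0.6667) = (9.81) sin 16.0° / 1.667 = 1.622 m/s².

a ≈ 1.62 m/s²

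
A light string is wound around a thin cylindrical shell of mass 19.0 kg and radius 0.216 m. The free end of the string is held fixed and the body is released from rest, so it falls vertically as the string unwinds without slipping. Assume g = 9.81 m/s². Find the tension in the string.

T ≈ 93.2 N

Translation: Mg − T = Ma. Rotation about the center: TR = Iα with I = MR².
With a = αR: T = (I/R²)a = M a, so Mg = (1 + 1.000)Ma.
a = g/(1 + 1.000) = 9.81/2.000 = 4.905 m/s².
T = 1.000·M·a = (1.000)(19.0)(4.905) = 93.20 N.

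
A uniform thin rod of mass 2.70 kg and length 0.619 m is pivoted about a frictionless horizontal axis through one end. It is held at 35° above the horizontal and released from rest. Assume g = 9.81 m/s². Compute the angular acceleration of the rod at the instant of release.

α ≈ 19.5 rad/s²

About the pivot, I = (1/3)ML² = (1/3)(2.70)(0.619)² = 0.3448 kg·m².
The weight acts at the center, a distance L/2 = 0.3095 m from the pivot; τ = Mg(L/2) cos 35° = 6.715 N·m.
α = τ/I = 6.715/0.3448 = 19.47 rad/s².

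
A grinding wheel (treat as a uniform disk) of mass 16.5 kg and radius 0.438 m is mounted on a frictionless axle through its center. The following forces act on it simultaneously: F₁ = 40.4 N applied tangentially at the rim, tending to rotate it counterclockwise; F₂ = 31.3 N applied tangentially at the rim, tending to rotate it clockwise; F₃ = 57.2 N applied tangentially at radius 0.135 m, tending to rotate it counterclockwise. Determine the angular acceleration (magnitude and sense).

I = ½MR² = (1/2)(16.5)(0.438)² = 1.583 kg·m².
Taking counterclockwise as positive: τ₁ = +(40.4)(0.438) = +17.70 N·m; τ₂ = −(31.3)(0.438) = −13.71 N·m; τ₃ = +(57.2)(0.135) = +7.722 N·m.
Net torque τ = 11.71 N·m.
α = τ/I = 11.71/1.583 = 7.397 rad/s².

α ≈ 7.40 rad/s², counterclockwise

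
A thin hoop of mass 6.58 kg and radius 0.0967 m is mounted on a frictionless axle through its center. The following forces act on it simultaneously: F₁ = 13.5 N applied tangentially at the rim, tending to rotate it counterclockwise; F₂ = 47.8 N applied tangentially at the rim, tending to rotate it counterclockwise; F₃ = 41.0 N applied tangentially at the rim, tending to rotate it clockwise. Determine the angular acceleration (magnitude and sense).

I = MR² = (6.58)(0.0967)² = 0.06153 kg·m².
Taking counterclockwise as positive: τ₁ = +(13.5)(0.0967) = +1.305 N·m; τ₂ = +(47.8)(0.0967) = +4.622 N·m; τ₃ = −(41.0)(0.0967) = −3.965 N·m.
Net torque τ = 1.963 N·m.
α = τ/I = 1.963/0.06153 = 31.90 rad/s².

α ≈ 31.9 rad/s², counterclockwise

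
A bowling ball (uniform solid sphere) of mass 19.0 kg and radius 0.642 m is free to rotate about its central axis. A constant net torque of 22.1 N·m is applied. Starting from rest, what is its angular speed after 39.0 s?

I = (2/5)MR² = (2/5)(19.0)(0.642)² = 3.132 kg·m².
α = τ/I = 22.1/3.132 = 7.055 rad/s².
ω = ω₀ + αt = 0 + (7.055)(39.0) = 275.2 rad/s.

ω ≈ 275 rad/s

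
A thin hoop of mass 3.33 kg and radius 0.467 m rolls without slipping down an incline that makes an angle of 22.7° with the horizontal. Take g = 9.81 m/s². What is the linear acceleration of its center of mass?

a ≈ 1.89 m/s²

Translation along the incline: Mg sinθ − f = Ma.
Rotation about the center: fR = Iα with I = MR². No-slip gives a = αR, so f = (I/R²)a = M a.
Substituting: Mg sinθ = (1 + 1.000)Ma, so a = g sinθ/(1 + 1.000) = (9.81) sin 22.7° / 2.000 = 1.893 m/s².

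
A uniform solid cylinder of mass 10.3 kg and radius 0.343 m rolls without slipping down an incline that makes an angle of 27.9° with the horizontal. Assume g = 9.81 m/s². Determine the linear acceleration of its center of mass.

Translation along the incline: Mg sinθ − f = Ma.
Rotation about the center: fR = Iα with I = ½MR². No-slip gives a = αR, so f = (I/R²)a = (1/2)M a.
Substituting: Mg sinθ = (1 + 0.5000)Ma, so a = g sinθ/(1 + 0.5000) = (9.81) sin 27.9° / 1.500 = 3.060 m/s².

a ≈ 3.06 m/s²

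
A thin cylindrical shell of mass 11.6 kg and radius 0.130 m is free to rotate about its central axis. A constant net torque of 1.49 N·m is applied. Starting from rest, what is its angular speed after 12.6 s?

I = MR² = (11.6)(0.130)² = 0.1960 kg·m².
α = τ/I = 1.49/0.1960 = 7.600 rad/s².
ω = ω₀ + αt = 0 + (7.600)(12.6) = 95.77 rad/s.

ω ≈ 95.8 rad/s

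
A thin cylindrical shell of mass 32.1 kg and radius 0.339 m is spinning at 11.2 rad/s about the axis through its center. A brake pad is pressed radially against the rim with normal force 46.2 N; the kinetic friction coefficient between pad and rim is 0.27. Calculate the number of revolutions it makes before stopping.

≈ 8.71 revolutions

I = MR² = (32.1)(0.339)² = 3.689 kg·m².
Friction force f = μN = (0.27)(46.2) = 12.47 N at the rim; torque magnitude τ = fR = 4.229 N·m, opposing ω.
|α| = τ/I = 4.229/3.689 = 1.146 rad/s² (deceleration).
ω² = ω₀² − 2|α|θ with ω = 0 ⇒ θ = ω₀²/(2|α|) = 54.71 rad = 8.708 rev.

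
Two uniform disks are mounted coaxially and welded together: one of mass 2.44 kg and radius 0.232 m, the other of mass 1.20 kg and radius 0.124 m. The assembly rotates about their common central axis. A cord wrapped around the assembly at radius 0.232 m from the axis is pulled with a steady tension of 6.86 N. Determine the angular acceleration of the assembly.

I = ½M₁R₁² + ½M₂R₂² = ½(2.44)(0.232)² + ½(1.20)(0.124)² = 0.07489 kg·m².
τ = F r = (6.86)(0.232) = 1.592 N·m.
α = τ/I = 1.592/0.07489 = 21.25 rad/s².

α ≈ 21.3 rad/s²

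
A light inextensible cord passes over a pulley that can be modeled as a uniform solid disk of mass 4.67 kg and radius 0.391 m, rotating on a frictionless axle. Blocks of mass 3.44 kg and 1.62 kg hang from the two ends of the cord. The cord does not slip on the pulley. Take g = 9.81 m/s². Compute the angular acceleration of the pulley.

I = ½MR² = (1/2)(4.67)(0.391)² = 0.3570 kg·m².
Heavier block: m₁g − T₁ = m₁a. Lighter block: T₂ − m₂g = m₂a.
Pulley: (T₁ − T₂)R = Iα = I(a/R), so T₁ − T₂ = (I/R²)a = (1/2)M_p a = 2.335·a.
Adding the three: (m₁ − m₂)g = (m₁ + m₂ + 2.335)a, so a = (3.44 − 1.62)(9.81)/(3.44 + 1.62 + 2.335) = 2.414 m/s².
α = a/R = 2.414/0.391 = 6.175 rad/s².

α ≈ 6.17 rad/s²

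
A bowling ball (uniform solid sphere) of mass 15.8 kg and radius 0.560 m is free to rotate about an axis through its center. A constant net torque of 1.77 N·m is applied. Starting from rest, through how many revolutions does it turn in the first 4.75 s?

I = (2/5)MR² = (2/5)(15.8)(0.560)² = 1.982 kg·m².
α = τ/I = 1.77/1.982 = 0.8931 rad/s².
θ = ½αt² = ½(0.8931)(4.75)² = 10.07 rad.
Revolutions = θ/(2π) = 1.603.

≈ 1.60 revolutions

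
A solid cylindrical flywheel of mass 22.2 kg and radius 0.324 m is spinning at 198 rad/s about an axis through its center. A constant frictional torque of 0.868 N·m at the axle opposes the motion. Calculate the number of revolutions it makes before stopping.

I = ½MR² = (1/2)(22.2)(0.324)² = 1.165 kg·m².
The net torque has magnitude 0.868 N·m, opposing ω.
|α| = τ/I = 0.8680/1.165 = 0.7449 rad/s² (deceleration).
ω² = ω₀² − 2|α|θ with ω = 0 ⇒ θ = ω₀²/(2|α|) = 26310 rad = 4188 rev.

≈ 4190 revolutions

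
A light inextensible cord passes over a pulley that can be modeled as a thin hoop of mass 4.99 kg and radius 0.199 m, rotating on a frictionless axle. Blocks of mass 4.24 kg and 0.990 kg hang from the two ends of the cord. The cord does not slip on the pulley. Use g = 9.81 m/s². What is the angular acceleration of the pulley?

I = MR² = (4.99)(0.199)² = 0.1976 kg·m².
Heavier block: m₁g − T₁ = m₁a. Lighter block: T₂ − m₂g = m₂a.
Pulley: (T₁ − T₂)R = Iα = I(a/R), so T₁ − T₂ = (I/R²)a = 1·M_p a = 4.990·a.
Adding the three: (m₁ − m₂)g = (m₁ + m₂ + 4.990)a, so a = (4.24 − 0.990)(9.81)/(4.24 + 0.990 + 4.990) = 3.120 m/s².
α = a/R = 3.120/0.199 = 15.68 rad/s².

α ≈ 15.7 rad/s²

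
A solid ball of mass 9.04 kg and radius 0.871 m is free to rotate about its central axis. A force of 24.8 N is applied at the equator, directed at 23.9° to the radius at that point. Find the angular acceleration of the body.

I = (2/5)MR² = (2/5)(9.04)(0.871)² = 2.743 kg·m².
Only the tangential component produces torque: τ = F R sinθ = (24.8)(0.871) sin 23.9° = 8.751 N·m.
From τ = Iα: α = 8.751/2.743 = 3.190 rad/s².

α ≈ 3.19 rad/s²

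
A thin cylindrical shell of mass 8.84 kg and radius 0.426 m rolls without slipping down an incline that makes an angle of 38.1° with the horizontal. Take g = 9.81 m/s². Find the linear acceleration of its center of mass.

a ≈ 3.03 m/s²

Translation along the incline: Mg sinθ − f = Ma.
Rotation about the center: fR = Iα with I = MR². No-slip gives a = αR, so f = (I/R²)a = M a.
Substituting: Mg sinθ = (1 + 1.000)Ma, so a = g sinθ/(1 + 1.000) = (9.81) sin 38.1° / 2.000 = 3.027 m/s².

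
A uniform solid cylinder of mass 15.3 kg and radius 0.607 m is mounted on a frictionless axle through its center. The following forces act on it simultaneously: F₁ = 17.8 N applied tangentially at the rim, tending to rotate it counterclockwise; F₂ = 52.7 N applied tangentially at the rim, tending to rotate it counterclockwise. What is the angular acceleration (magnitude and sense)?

I = ½MR² = (1/2)(15.3)(0.607)² = 2.819 kg·m².
Taking counterclockwise as positive: τ₁ = +(17.8)(0.607) = +10.80 N·m; τ₂ = +(52.7)(0.607) = +31.99 N·m.
Net torque τ = 42.79 N·m.
α = τ/I = 42.79/2.819 = 15.18 rad/s².

α ≈ 15.2 rad/s², counterclockwise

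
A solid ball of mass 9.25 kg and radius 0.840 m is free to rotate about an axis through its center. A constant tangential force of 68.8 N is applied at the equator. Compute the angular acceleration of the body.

I = (2/5)MR² = (2/5)(9.25)(0.840)² = 2.611 kg·m².
τ = F R = (68.8)(0.840) = 57.79 N·m.
Newton's second law for rotation, τ = Iα, gives α = τ/I = 57.79/2.611 = 22.14 rad/s².

α ≈ 22.1 rad/s²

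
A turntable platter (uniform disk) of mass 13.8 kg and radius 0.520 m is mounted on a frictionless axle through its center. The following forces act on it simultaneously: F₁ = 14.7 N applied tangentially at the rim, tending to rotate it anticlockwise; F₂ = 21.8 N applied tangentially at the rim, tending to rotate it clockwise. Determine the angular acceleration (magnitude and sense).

I = ½MR² = (1/2)(13.8)(0.520)² = 1.866 kg·m².
Taking anticlockwise as positive: τ₁ = +(14.7)(0.520) = +7.644 N·m; τ₂ = −(21.8)(0.520) = −11.34 N·m.
Net torque τ = -3.692 N·m.
α = τ/I = -3.692/1.866 = -1.979 rad/s².

α ≈ 1.98 rad/s², clockwise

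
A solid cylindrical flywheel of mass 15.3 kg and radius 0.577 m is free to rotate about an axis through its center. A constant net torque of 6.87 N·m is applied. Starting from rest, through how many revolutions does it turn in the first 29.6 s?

I = ½MR² = (1/2)(15.3)(0.577)² = 2.547 kg·m².
α = τ/I = 6.87/2.547 = 2.697 rad/s².
θ = ½αt² = ½(2.697)(29.6)² = 1182 rad.
Revolutions = θ/(2π) = 188.1.

≈ 188 revolutions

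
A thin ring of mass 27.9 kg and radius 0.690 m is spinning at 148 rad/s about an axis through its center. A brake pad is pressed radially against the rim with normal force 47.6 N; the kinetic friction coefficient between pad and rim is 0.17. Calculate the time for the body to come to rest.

t ≈ 352 s

I = MR² = (27.9)(0.690)² = 13.28 kg·m².
Friction force f = μN = (0.17)(47.6) = 8.092 N at the rim; torque magnitude τ = fR = 5.583 N·m, opposing ω.
|α| = τ/I = 5.583/13.28 = 0.4203 rad/s² (deceleration).
0 = ω₀ − |α|t ⇒ t = ω₀/|α| = 148/0.4203 = 352.1 s.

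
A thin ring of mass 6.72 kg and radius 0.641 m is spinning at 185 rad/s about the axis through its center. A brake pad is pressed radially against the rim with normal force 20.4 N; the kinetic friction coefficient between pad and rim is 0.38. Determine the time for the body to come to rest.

t ≈ 103 s

I = MR² = (6.72)(0.641)² = 2.761 kg·m².
Friction force f = μN = (0.38)(20.4) = 7.752 N at the rim; torque magnitude τ = fR = 4.969 N·m, opposing ω.
|α| = τ/I = 4.969/2.761 = 1.800 rad/s² (deceleration).
0 = ω₀ − |α|t ⇒ t = ω₀/|α| = 185/1.800 = 102.8 s.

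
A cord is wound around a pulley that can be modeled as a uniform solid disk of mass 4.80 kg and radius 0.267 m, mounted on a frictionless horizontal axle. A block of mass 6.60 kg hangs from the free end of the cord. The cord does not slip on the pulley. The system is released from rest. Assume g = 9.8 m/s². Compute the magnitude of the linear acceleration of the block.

a ≈ 7.19 m/s²

I = ½MR² = (1/2)(4.80)(0.267)² = 0.1711 kg·m².
Block: mg − T = ma. Pulley: TR = Iα. No-slip: a = αR, so T = (I/R²)a = 2.400·a.
Then mg = (m + 2.400)a, so a = (6.60)(9.8)/(6.60 + 2.400) = 7.187 m/s².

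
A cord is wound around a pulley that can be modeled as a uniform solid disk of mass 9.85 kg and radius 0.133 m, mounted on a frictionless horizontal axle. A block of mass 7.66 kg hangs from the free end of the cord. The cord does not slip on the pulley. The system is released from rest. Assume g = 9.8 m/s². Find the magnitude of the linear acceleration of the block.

I = ½MR² = (1/2)(9.85)(0.133)² = 0.08712 kg·m².
Block: mg − T = ma. Pulley: TR = Iα. No-slip: a = αR, so T = (I/R²)a = 4.925·a.
Then mg = (m + 4.925)a, so a = (7.66)(9.8)/(7.66 + 4.925) = 5.965 m/s².

a ≈ 5.96 m/s²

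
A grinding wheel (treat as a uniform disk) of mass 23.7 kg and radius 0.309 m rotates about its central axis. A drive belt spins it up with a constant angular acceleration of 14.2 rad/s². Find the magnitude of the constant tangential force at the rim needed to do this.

F ≈ 52.0 N

I = ½MR² = (1/2)(23.7)(0.309)² = 1.131 kg·m².
The required torque is τ = Iα = (1.131)(14.20) = 16.07 N·m.
A tangential force at the rim gives τ = FR, so F = τ/R = 16.07/0.309 = 52.00 N.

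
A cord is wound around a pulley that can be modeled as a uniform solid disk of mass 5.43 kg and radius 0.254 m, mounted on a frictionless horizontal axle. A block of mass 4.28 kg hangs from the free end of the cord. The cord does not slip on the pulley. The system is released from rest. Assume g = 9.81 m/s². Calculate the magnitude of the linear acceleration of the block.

a ≈ 6.00 m/s²

I = ½MR² = (1/2)(5.43)(0.254)² = 0.1752 kg·m².
Block: mg − T = ma. Pulley: TR = Iα. No-slip: a = αR, so T = (I/R²)a = 2.715·a.
Then mg = (m + 2.715)a, so a = (4.28)(9.81)/(4.28 + 2.715) = 6.002 m/s².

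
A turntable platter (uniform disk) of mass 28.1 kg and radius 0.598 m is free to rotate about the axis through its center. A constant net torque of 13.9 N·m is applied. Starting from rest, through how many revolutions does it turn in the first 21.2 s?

≈ 98.9 revolutions

I = ½MR² = (1/2)(28.1)(0.598)² = 5.024 kg·m².
α = τ/I = 13.9/5.024 = 2.767 rad/s².
θ = ½αt² = ½(2.767)(21.2)² = 621.7 rad.
Revolutions = θ/(2π) = 98.95.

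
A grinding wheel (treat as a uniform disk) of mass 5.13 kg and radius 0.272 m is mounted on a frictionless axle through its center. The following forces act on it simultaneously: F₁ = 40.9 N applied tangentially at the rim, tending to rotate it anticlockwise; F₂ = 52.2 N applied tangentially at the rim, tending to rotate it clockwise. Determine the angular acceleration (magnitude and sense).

α ≈ 16.2 rad/s², clockwise

I = ½MR² = (1/2)(5.13)(0.272)² = 0.1898 kg·m².
Taking anticlockwise as positive: τ₁ = +(40.9)(0.272) = +11.12 N·m; τ₂ = −(52.2)(0.272) = −14.20 N·m.
Net torque τ = -3.074 N·m.
α = τ/I = -3.074/0.1898 = -16.20 rad/s².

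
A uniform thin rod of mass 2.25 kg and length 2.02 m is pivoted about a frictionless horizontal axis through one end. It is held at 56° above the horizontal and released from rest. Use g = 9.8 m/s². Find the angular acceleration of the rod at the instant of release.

α ≈ 4.07 rad/s²

About the pivot, I = (1/3)ML² = (1/3)(2.25)(2.02)² = 3.060 kg·m².
The weight acts at the center, a distance L/2 = 1.010 m from the pivot; τ = Mg(L/2) cos 56° = 12.45 N·m.
α = τ/I = 12.45/3.060 = 4.069 rad/s².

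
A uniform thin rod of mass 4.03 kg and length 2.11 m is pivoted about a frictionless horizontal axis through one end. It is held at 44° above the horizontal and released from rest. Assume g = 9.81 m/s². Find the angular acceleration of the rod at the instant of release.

About the pivot, I = (1/3)ML² = (1/3)(4.03)(2.11)² = 5.981 kg·m².
The weight acts at the center, a distance L/2 = 1.055 m from the pivot; τ = Mg(L/2) cos 44° = 30.00 N·m.
α = τ/I = 30.00/5.981 = 5.017 rad/s².

α ≈ 5.02 rad/s²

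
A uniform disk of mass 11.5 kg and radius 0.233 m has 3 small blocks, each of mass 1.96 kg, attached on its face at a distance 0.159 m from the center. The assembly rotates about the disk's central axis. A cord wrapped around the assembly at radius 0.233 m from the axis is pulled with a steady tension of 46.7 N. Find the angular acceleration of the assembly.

I_disk = ½MR² = ½(11.5)(0.233)² = 0.3122 kg·m².
I_blocks = 3·m·r² = 3(1.96)(0.159)² = 0.1487 kg·m².
Total I = 0.4608 kg·m².
τ = F r = (46.7)(0.233) = 10.88 N·m.
α = τ/I = 10.88/0.4608 = 23.61 rad/s².

α ≈ 23.6 rad/s²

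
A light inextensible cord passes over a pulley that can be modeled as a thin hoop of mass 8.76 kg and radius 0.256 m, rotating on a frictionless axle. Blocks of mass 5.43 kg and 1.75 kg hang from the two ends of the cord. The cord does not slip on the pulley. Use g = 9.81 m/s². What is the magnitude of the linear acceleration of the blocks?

I = MR² = (8.76)(0.256)² = 0.5741 kg·m².
Heavier block: m₁g − T₁ = m₁a. Lighter block: T₂ − m₂g = m₂a.
Pulley: (T₁ − T₂)R = Iα = I(a/R), so T₁ − T₂ = (I/R²)a = 1·M_p a = 8.760·a.
Adding the three: (m₁ − m₂)g = (m₁ + m₂ + 8.760)a, so a = (5.43 − 1.75)(9.81)/(5.43 + 1.75 + 8.760) = 2.265 m/s².

a ≈ 2.26 m/s²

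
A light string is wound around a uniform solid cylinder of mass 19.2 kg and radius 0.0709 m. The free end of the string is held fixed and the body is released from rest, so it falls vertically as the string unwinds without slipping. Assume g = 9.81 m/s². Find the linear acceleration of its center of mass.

a ≈ 6.54 m/s²

Translation: Mg − T = Ma. Rotation about the center: TR = Iα with I = ½MR².
With a = αR: T = (I/R²)a = (1/2)M a, so Mg = (1 + 0.5000)Ma.
a = g/(1 + 0.5000) = 9.81/1.500 = 6.540 m/s².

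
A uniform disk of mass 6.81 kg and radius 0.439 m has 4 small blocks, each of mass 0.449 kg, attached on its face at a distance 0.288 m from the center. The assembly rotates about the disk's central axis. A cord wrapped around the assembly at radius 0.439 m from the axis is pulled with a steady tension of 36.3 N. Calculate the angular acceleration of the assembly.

α ≈ 19.8 rad/s²

I_disk = ½MR² = ½(6.81)(0.439)² = 0.6562 kg·m².
I_blocks = 4·m·r² = 4(0.449)(0.288)² = 0.1490 kg·m².
Total I = 0.8052 kg·m².
τ = F r = (36.3)(0.439) = 15.94 N·m.
α = τ/I = 15.94/0.8052 = 19.79 rad/s².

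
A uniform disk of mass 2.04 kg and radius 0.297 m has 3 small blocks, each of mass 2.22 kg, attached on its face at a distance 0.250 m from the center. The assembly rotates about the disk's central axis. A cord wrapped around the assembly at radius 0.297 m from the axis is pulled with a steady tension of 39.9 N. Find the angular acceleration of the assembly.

α ≈ 23.4 rad/s²

I_disk = ½MR² = ½(2.04)(0.297)² = 0.08997 kg·m².
I_blocks = 3·m·r² = 3(2.22)(0.250)² = 0.4163 kg·m².
Total I = 0.5062 kg·m².
τ = F r = (39.9)(0.297) = 11.85 N·m.
α = τ/I = 11.85/0.5062 = 23.41 rad/s².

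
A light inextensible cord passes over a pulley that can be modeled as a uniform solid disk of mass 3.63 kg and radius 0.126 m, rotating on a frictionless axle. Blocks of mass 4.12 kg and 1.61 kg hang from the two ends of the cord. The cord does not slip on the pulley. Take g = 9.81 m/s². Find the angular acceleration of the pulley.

α ≈ 25.9 rad/s²

I = ½MR² = (1/2)(3.63)(0.126)² = 0.02881 kg·m².
Heavier block: m₁g − T₁ = m₁a. Lighter block: T₂ − m₂g = m₂a.
Pulley: (T₁ − T₂)R = Iα = I(a/R), so T₁ − T₂ = (I/R²)a = (1/2)M_p a = 1.815·a.
Adding the three: (m₁ − m₂)g = (m₁ + m₂ + 1.815)a, so a = (4.12 − 1.61)(9.81)/(4.12 + 1.61 + 1.815) = 3.263 m/s².
α = a/R = 3.263/0.126 = 25.90 rad/s².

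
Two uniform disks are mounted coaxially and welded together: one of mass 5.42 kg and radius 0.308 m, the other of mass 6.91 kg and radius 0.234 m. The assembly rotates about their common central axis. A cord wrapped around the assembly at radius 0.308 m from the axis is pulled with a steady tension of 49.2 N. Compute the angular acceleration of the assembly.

α ≈ 34.0 rad/s²

I = ½M₁R₁² + ½M₂R₂² = ½(5.42)(0.308)² + ½(6.91)(0.234)² = 0.4463 kg·m².
τ = F r = (49.2)(0.308) = 15.15 N·m.
α = τ/I = 15.15/0.4463 = 33.96 rad/s².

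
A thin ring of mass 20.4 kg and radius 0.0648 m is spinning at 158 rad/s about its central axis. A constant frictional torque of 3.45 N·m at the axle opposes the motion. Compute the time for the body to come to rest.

I = MR² = (20.4)(0.0648)² = 0.08566 kg·m².
The net torque has magnitude 3.45 N·m, opposing ω.
|α| = τ/I = 3.450/0.08566 = 40.28 rad/s² (deceleration).
0 = ω₀ − |α|t ⇒ t = ω₀/|α| = 158/40.28 = 3.923 s.

t ≈ 3.92 s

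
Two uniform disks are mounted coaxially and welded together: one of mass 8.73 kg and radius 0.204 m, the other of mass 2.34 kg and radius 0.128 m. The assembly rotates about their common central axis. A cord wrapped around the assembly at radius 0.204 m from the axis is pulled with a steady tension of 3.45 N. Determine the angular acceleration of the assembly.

I = ½M₁R₁² + ½M₂R₂² = ½(8.73)(0.204)² + ½(2.34)(0.128)² = 0.2008 kg·m².
τ = F r = (3.45)(0.204) = 0.7038 N·m.
α = τ/I = 0.7038/0.2008 = 3.505 rad/s².

α ≈ 3.50 rad/s²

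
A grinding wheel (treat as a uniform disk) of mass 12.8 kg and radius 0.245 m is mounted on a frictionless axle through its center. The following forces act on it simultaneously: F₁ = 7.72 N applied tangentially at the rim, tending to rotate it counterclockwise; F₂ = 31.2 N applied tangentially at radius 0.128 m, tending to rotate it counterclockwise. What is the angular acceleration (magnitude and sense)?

α ≈ 15.3 rad/s², counterclockwise

I = ½MR² = (1/2)(12.8)(0.245)² = 0.3842 kg·m².
Taking counterclockwise as positive: τ₁ = +(7.72)(0.245) = +1.891 N·m; τ₂ = +(31.2)(0.128) = +3.994 N·m.
Net torque τ = 5.885 N·m.
α = τ/I = 5.885/0.3842 = 15.32 rad/s².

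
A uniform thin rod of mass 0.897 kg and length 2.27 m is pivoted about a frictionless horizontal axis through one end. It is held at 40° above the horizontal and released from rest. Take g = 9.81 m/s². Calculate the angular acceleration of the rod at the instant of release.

About the pivot, I = (1/3)ML² = (1/3)(0.897)(2.27)² = 1.541 kg·m².
The weight acts at the center, a distance L/2 = 1.135 m from the pivot; τ = Mg(L/2) cos 40° = 7.651 N·m.
α = τ/I = 7.651/1.541 = 4.966 rad/s².

α ≈ 4.97 rad/s²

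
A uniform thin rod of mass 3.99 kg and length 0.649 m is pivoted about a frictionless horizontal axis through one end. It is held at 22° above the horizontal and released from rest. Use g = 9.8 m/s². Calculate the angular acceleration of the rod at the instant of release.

About the pivot, I = (1/3)ML² = (1/3)(3.99)(0.649)² = 0.5602 kg·m².
The weight acts at the center, a distance L/2 = 0.3245 m from the pivot; τ = Mg(L/2) cos 22° = 11.76 N·m.
α = τ/I = 11.76/0.5602 = 21.00 rad/s².

α ≈ 21.0 rad/s²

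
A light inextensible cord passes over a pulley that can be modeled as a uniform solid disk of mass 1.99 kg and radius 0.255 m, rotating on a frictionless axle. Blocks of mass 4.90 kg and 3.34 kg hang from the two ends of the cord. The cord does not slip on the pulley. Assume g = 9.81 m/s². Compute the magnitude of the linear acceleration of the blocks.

I = ½MR² = (1/2)(1.99)(0.255)² = 0.06470 kg·m².
Heavier block: m₁g − T₁ = m₁a. Lighter block: T₂ − m₂g = m₂a.
Pulley: (T₁ − T₂)R = Iα = I(a/R), so T₁ − T₂ = (I/R²)a = (1/2)M_p a = 0.9950·a.
Adding the three: (m₁ − m₂)g = (m₁ + m₂ + 0.9950)a, so a = (4.90 − 3.34)(9.81)/(4.90 + 3.34 + 0.9950) = 1.657 m/s².

a ≈ 1.66 m/s²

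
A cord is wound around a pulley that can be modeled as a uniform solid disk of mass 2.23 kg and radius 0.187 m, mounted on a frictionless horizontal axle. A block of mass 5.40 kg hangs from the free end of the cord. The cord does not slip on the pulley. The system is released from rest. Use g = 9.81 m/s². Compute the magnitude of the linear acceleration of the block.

a ≈ 8.13 m/s²

I = ½MR² = (1/2)(2.23)(0.187)² = 0.03899 kg·m².
Block: mg − T = ma. Pulley: TR = Iα. No-slip: a = αR, so T = (I/R²)a = 1.115·a.
Then mg = (m + 1.115)a, so a = (5.40)(9.81)/(5.40 + 1.115) = 8.131 m/s².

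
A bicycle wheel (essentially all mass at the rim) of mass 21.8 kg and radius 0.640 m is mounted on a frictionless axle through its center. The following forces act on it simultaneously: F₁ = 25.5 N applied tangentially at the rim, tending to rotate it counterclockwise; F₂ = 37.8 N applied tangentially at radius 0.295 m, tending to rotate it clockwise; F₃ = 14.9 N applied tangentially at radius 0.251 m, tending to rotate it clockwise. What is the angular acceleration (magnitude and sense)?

α ≈ 0.160 rad/s², counterclockwise

I = MR² = (21.8)(0.640)² = 8.929 kg·m².
Taking counterclockwise as positive: τ₁ = +(25.5)(0.640) = +16.32 N·m; τ₂ = −(37.8)(0.295) = −11.15 N·m; τ₃ = −(14.9)(0.251) = −3.740 N·m.
Net torque τ = 1.429 N·m.
α = τ/I = 1.429/8.929 = 0.1600 rad/s².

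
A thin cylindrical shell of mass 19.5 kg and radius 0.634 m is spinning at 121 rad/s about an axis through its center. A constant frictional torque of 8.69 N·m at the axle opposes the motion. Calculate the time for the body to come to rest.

I = MR² = (19.5)(0.634)² = 7.838 kg·m².
The net torque has magnitude 8.69 N·m, opposing ω.
|α| = τ/I = 8.690/7.838 = 1.109 rad/s² (deceleration).
0 = ω₀ − |α|t ⇒ t = ω₀/|α| = 121/1.109 = 109.1 s.

t ≈ 109 s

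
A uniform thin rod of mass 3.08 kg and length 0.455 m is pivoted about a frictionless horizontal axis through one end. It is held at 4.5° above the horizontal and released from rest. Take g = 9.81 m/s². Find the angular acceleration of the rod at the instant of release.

About the pivot, I = (1/3)ML² = (1/3)(3.08)(0.455)² = 0.2125 kg·m².
The weight acts at the center, a distance L/2 = 0.2275 m from the pivot; τ = Mg(L/2) cos 4.5° = 6.853 N·m.
α = τ/I = 6.853/0.2125 = 32.24 rad/s².
(Equivalently α = (3g/(2L)) cos 4.5° = 32.24 rad/s².)

α ≈ 32.2 rad/s²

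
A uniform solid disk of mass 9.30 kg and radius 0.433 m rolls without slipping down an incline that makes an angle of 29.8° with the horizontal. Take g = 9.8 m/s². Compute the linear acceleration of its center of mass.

Translation along the incline: Mg sinθ − f = Ma.
Rotation about the center: fR = Iα with I = ½MR². No-slip gives a = αR, so f = (I/R²)a = (1/2)M a.
Substituting: Mg sinθ = (1 + 0.5000)Ma, so a = g sinθ/(1 + 0.5000) = (9.8) sin 29.8° / 1.500 = 3.247 m/s².

a ≈ 3.25 m/s²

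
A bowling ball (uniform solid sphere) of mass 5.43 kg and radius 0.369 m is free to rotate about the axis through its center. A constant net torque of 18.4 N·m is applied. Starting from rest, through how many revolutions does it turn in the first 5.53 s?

I = (2/5)MR² = (2/5)(5.43)(0.369)² = 0.2957 kg·m².
α = τ/I = 18.4/0.2957 = 62.22 rad/s².
θ = ½αt² = ½(62.22)(5.53)² = 951.3 rad.
Revolutions = θ/(2π) = 151.4.

≈ 151 revolutions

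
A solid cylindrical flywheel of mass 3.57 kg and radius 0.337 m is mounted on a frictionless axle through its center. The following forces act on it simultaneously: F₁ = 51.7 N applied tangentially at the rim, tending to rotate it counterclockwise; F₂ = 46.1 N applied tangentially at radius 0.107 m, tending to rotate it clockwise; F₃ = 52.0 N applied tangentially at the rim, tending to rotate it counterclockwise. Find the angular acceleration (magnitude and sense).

I = ½MR² = (1/2)(3.57)(0.337)² = 0.2027 kg·m².
Taking counterclockwise as positive: τ₁ = +(51.7)(0.337) = +17.42 N·m; τ₂ = −(46.1)(0.107) = −4.933 N·m; τ₃ = +(52.0)(0.337) = +17.52 N·m.
Net torque τ = 30.01 N·m.
α = τ/I = 30.01/0.2027 = 148.1 rad/s².

α ≈ 148 rad/s², counterclockwise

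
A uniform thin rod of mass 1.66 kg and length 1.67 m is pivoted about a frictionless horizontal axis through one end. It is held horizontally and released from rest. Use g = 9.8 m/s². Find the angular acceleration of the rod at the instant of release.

α ≈ 8.80 rad/s²

About the pivot, I = (1/3)ML² = (1/3)(1.66)(1.67)² = 1.543 kg·m².
The weight acts at the center, a distance L/2 = 0.8350 m from the pivot; τ = Mg(L/2) = 13.58 N·m.
α = τ/I = 13.58/1.543 = 8.802 rad/s².
(Equivalently α = (3g/(2L)) = 8.802 rad/s².)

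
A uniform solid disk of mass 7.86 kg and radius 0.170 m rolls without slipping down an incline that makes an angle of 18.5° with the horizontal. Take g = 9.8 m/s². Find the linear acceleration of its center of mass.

a ≈ 2.07 m/s²

Translation along the incline: Mg sinθ − f = Ma.
Rotation about the center: fR = Iα with I = ½MR². No-slip gives a = αR, so f = (I/R²)a = (1/2)M a.
Substituting: Mg sinθ = (1 + 0.5000)Ma, so a = g sinθ/(1 + 0.5000) = (9.8) sin 18.5° / 1.500 = 2.073 m/s².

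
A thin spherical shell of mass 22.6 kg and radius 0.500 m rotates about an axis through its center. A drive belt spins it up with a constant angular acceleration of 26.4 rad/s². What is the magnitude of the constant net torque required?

τ ≈ 99.4 N·m

I = (2/3)MR² = (2/3)(22.6)(0.500)² = 3.767 kg·m².
τ = Iα = (3.767)(26.40) = 99.44 N·m.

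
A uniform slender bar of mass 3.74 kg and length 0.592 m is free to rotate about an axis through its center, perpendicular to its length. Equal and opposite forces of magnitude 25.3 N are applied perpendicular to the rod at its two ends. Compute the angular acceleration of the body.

α ≈ 137 rad/s²

I = (1/12)ML² = (1/12)(3.74)(0.592)² = 0.1092 kg·m².
The couple gives τ = F·(L/2) + F·(L/2) = F L = (25.3)(0.592) = 14.98 N·m.
From τ = Iα: α = 14.98/0.1092 = 137.1 rad/s².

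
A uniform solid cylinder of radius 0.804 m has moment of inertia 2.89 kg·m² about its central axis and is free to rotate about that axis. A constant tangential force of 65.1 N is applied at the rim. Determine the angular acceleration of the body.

α ≈ 18.1 rad/s²

τ = F R = (65.1)(0.804) = 52.34 N·m.
Newton's second law for rotation, τ = Iα, gives α = τ/I = 52.34/2.890 = 18.11 rad/s².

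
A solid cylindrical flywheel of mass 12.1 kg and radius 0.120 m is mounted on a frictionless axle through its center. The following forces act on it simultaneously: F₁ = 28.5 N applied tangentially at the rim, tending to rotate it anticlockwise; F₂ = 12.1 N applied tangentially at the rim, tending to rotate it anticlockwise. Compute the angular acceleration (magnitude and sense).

α ≈ 55.9 rad/s², anticlockwise

I = ½MR² = (1/2)(12.1)(0.120)² = 0.08712 kg·m².
Taking anticlockwise as positive: τ₁ = +(28.5)(0.120) = +3.420 N·m; τ₂ = +(12.1)(0.120) = +1.452 N·m.
Net torque τ = 4.872 N·m.
α = τ/I = 4.872/0.08712 = 55.92 rad/s².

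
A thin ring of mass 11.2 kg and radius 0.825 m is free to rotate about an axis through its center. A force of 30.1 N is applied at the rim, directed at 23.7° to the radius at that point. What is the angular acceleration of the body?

α ≈ 1.31 rad/s²

I = MR² = (11.2)(0.825)² = 7.623 kg·m².
Only the tangential component produces torque: τ = F R sinθ = (30.1)(0.825) sin 23.7° = 9.981 N·m.
Newton's second law for rotation, τ = Iα, gives α = τ/I = 9.981/7.623 = 1.309 rad/s².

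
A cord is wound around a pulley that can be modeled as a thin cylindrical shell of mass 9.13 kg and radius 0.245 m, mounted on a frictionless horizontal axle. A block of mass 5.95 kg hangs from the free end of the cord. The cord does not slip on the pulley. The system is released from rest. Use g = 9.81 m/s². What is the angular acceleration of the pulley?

I = MR² = (9.13)(0.245)² = 0.5480 kg·m².
Block: mg − T = ma. Pulley: TR = Iα. No-slip: a = αR, so T = (I/R²)a = 9.130·a.
Then mg = (m + 9.130)a, so a = (5.95)(9.81)/(5.95 + 9.130) = 3.871 m/s².
α = a/R = 3.871/0.245 = 15.80 rad/s².

α ≈ 15.8 rad/s²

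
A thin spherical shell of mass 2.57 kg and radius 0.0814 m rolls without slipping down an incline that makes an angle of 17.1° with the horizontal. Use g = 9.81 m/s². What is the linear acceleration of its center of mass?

a ≈ 1.73 m/s²

Translation along the incline: Mg sinθ − f = Ma.
Rotation about the center: fR = Iα with I = (2/3)MR². No-slip gives a = αR, so f = (I/R²)a = (2/3)M a.
Substituting: Mg sinθ = (1 + 0.6667)Ma, so a = g sinθ/(1 + 0.6667) = (9.81) sin 17.1° / 1.667 = 1.731 m/s².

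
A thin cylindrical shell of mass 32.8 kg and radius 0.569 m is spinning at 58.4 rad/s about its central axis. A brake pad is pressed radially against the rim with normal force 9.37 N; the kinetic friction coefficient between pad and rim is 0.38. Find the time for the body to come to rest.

I = MR² = (32.8)(0.569)² = 10.62 kg·m².
Friction force f = μN = (0.38)(9.37) = 3.561 N at the rim; torque magnitude τ = fR = 2.026 N·m, opposing ω.
|α| = τ/I = 2.026/10.62 = 0.1908 rad/s² (deceleration).
0 = ω₀ − |α|t ⇒ t = ω₀/|α| = 58.4/0.1908 = 306.1 s.

t ≈ 306 s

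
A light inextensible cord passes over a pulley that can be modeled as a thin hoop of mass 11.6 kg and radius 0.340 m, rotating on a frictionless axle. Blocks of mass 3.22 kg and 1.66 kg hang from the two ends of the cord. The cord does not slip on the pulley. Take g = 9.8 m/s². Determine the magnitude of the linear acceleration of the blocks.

a ≈ 0.928 m/s²

I = MR² = (11.6)(0.340)² = 1.341 kg·m².
Heavier block: m₁g − T₁ = m₁a. Lighter block: T₂ − m₂g = m₂a.
Pulley: (T₁ − T₂)R = Iα = I(a/R), so T₁ − T₂ = (I/R²)a = 1·M_p a = 11.60·a.
Adding the three: (m₁ − m₂)g = (m₁ + m₂ + 11.60)a, so a = (3.22 − 1.66)(9.8)/(3.22 + 1.66 + 11.60) = 0.9277 m/s².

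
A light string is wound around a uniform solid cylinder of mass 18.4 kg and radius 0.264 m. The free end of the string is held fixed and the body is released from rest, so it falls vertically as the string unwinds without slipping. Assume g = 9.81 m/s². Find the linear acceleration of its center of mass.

Translation: Mg − T = Ma. Rotation about the center: TR = Iα with I = ½MR².
With a = αR: T = (I/R²)a = (1/2)M a, so Mg = (1 + 0.5000)Ma.
a = g/(1 + 0.5000) = 9.81/1.500 = 6.540 m/s².

a ≈ 6.54 m/s²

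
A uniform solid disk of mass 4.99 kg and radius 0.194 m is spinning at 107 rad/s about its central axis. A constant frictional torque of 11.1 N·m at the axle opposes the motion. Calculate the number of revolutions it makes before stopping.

I = ½MR² = (1/2)(4.99)(0.194)² = 0.09390 kg·m².
The net torque has magnitude 11.1 N·m, opposing ω.
|α| = τ/I = 11.10/0.09390 = 118.2 rad/s² (deceleration).
ω² = ω₀² − 2|α|θ with ω = 0 ⇒ θ = ω₀²/(2|α|) = 48.43 rad = 7.707 rev.

≈ 7.71 revolutions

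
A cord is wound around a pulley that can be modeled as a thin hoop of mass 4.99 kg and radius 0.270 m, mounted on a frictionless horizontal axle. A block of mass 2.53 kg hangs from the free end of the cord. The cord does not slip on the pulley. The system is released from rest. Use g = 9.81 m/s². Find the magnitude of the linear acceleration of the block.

a ≈ 3.30 m/s²

I = MR² = (4.99)(0.270)² = 0.3638 kg·m².
Block: mg − T = ma. Pulley: TR = Iα. No-slip: a = αR, so T = (I/R²)a = 4.990·a.
Then mg = (m + 4.990)a, so a = (2.53)(9.81)/(2.53 + 4.990) = 3.300 m/s².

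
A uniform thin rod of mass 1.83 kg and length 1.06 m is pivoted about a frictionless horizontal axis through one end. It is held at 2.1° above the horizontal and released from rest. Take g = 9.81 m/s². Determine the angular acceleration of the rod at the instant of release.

α ≈ 13.9 rad/s²

About the pivot, I = (1/3)ML² = (1/3)(1.83)(1.06)² = 0.6854 kg·m².
The weight acts at the center, a distance L/2 = 0.5300 m from the pivot; τ = Mg(L/2) cos 2.1° = 9.508 N·m.
α = τ/I = 9.508/0.6854 = 13.87 rad/s².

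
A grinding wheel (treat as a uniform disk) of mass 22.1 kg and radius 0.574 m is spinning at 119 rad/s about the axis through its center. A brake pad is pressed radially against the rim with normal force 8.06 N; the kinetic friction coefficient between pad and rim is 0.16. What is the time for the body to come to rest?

I = ½MR² = (1/2)(22.1)(0.574)² = 3.641 kg·m².
Friction force f = μN = (0.16)(8.06) = 1.290 N at the rim; torque magnitude τ = fR = 0.7402 N·m, opposing ω.
|α| = τ/I = 0.7402/3.641 = 0.2033 rad/s² (deceleration).
0 = ω₀ − |α|t ⇒ t = ω₀/|α| = 119/0.2033 = 585.3 s.

t ≈ 585 s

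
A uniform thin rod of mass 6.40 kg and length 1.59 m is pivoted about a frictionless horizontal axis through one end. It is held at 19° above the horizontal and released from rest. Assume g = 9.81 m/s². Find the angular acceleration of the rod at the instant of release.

About the pivot, I = (1/3)ML² = (1/3)(6.40)(1.59)² = 5.393 kg·m².
The weight acts at the center, a distance L/2 = 0.7950 m from the pivot; τ = Mg(L/2) cos 19° = 47.19 N·m.
α = τ/I = 47.19/5.393 = 8.751 rad/s².

α ≈ 8.75 rad/s²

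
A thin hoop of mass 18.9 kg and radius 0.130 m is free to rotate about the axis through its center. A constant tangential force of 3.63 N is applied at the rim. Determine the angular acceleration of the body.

α ≈ 1.48 rad/s²

I = MR² = (18.9)(0.130)² = 0.3194 kg·m².
τ = F R = (3.63)(0.130) = 0.4719 N·m.
Newton's second law for rotation, τ = Iα, gives α = τ/I = 0.4719/0.3194 = 1.477 rad/s².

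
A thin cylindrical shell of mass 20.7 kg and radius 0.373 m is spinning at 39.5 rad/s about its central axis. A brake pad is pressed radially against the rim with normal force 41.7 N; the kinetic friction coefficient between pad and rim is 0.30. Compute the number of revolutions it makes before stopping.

≈ 76.6 revolutions

I = MR² = (20.7)(0.373)² = 2.880 kg·m².
Friction force f = μN = (0.30)(41.7) = 12.51 N at the rim; torque magnitude τ = fR = 4.666 N·m, opposing ω.
|α| = τ/I = 4.666/2.880 = 1.620 rad/s² (deceleration).
ω² = ω₀² − 2|α|θ with ω = 0 ⇒ θ = ω₀²/(2|α|) = 481.5 rad = 76.63 rev.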